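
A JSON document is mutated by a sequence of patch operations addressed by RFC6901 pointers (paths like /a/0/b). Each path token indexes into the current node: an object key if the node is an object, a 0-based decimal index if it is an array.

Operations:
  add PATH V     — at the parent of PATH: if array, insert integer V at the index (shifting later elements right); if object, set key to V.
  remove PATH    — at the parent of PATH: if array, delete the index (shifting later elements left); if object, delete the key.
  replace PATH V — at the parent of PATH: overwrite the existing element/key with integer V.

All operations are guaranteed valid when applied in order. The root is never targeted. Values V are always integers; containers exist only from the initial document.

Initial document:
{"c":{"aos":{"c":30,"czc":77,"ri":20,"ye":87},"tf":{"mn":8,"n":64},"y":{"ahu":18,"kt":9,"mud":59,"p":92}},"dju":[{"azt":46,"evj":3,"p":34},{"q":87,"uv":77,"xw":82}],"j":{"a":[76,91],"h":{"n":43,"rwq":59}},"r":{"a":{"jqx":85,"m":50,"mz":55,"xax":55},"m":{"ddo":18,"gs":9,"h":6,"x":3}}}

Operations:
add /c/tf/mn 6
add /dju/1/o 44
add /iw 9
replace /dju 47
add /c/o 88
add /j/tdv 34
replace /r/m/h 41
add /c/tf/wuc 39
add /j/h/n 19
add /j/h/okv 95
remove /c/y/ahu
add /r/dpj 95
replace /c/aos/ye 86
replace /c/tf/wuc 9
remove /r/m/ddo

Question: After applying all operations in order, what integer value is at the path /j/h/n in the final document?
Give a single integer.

After op 1 (add /c/tf/mn 6): {"c":{"aos":{"c":30,"czc":77,"ri":20,"ye":87},"tf":{"mn":6,"n":64},"y":{"ahu":18,"kt":9,"mud":59,"p":92}},"dju":[{"azt":46,"evj":3,"p":34},{"q":87,"uv":77,"xw":82}],"j":{"a":[76,91],"h":{"n":43,"rwq":59}},"r":{"a":{"jqx":85,"m":50,"mz":55,"xax":55},"m":{"ddo":18,"gs":9,"h":6,"x":3}}}
After op 2 (add /dju/1/o 44): {"c":{"aos":{"c":30,"czc":77,"ri":20,"ye":87},"tf":{"mn":6,"n":64},"y":{"ahu":18,"kt":9,"mud":59,"p":92}},"dju":[{"azt":46,"evj":3,"p":34},{"o":44,"q":87,"uv":77,"xw":82}],"j":{"a":[76,91],"h":{"n":43,"rwq":59}},"r":{"a":{"jqx":85,"m":50,"mz":55,"xax":55},"m":{"ddo":18,"gs":9,"h":6,"x":3}}}
After op 3 (add /iw 9): {"c":{"aos":{"c":30,"czc":77,"ri":20,"ye":87},"tf":{"mn":6,"n":64},"y":{"ahu":18,"kt":9,"mud":59,"p":92}},"dju":[{"azt":46,"evj":3,"p":34},{"o":44,"q":87,"uv":77,"xw":82}],"iw":9,"j":{"a":[76,91],"h":{"n":43,"rwq":59}},"r":{"a":{"jqx":85,"m":50,"mz":55,"xax":55},"m":{"ddo":18,"gs":9,"h":6,"x":3}}}
After op 4 (replace /dju 47): {"c":{"aos":{"c":30,"czc":77,"ri":20,"ye":87},"tf":{"mn":6,"n":64},"y":{"ahu":18,"kt":9,"mud":59,"p":92}},"dju":47,"iw":9,"j":{"a":[76,91],"h":{"n":43,"rwq":59}},"r":{"a":{"jqx":85,"m":50,"mz":55,"xax":55},"m":{"ddo":18,"gs":9,"h":6,"x":3}}}
After op 5 (add /c/o 88): {"c":{"aos":{"c":30,"czc":77,"ri":20,"ye":87},"o":88,"tf":{"mn":6,"n":64},"y":{"ahu":18,"kt":9,"mud":59,"p":92}},"dju":47,"iw":9,"j":{"a":[76,91],"h":{"n":43,"rwq":59}},"r":{"a":{"jqx":85,"m":50,"mz":55,"xax":55},"m":{"ddo":18,"gs":9,"h":6,"x":3}}}
After op 6 (add /j/tdv 34): {"c":{"aos":{"c":30,"czc":77,"ri":20,"ye":87},"o":88,"tf":{"mn":6,"n":64},"y":{"ahu":18,"kt":9,"mud":59,"p":92}},"dju":47,"iw":9,"j":{"a":[76,91],"h":{"n":43,"rwq":59},"tdv":34},"r":{"a":{"jqx":85,"m":50,"mz":55,"xax":55},"m":{"ddo":18,"gs":9,"h":6,"x":3}}}
After op 7 (replace /r/m/h 41): {"c":{"aos":{"c":30,"czc":77,"ri":20,"ye":87},"o":88,"tf":{"mn":6,"n":64},"y":{"ahu":18,"kt":9,"mud":59,"p":92}},"dju":47,"iw":9,"j":{"a":[76,91],"h":{"n":43,"rwq":59},"tdv":34},"r":{"a":{"jqx":85,"m":50,"mz":55,"xax":55},"m":{"ddo":18,"gs":9,"h":41,"x":3}}}
After op 8 (add /c/tf/wuc 39): {"c":{"aos":{"c":30,"czc":77,"ri":20,"ye":87},"o":88,"tf":{"mn":6,"n":64,"wuc":39},"y":{"ahu":18,"kt":9,"mud":59,"p":92}},"dju":47,"iw":9,"j":{"a":[76,91],"h":{"n":43,"rwq":59},"tdv":34},"r":{"a":{"jqx":85,"m":50,"mz":55,"xax":55},"m":{"ddo":18,"gs":9,"h":41,"x":3}}}
After op 9 (add /j/h/n 19): {"c":{"aos":{"c":30,"czc":77,"ri":20,"ye":87},"o":88,"tf":{"mn":6,"n":64,"wuc":39},"y":{"ahu":18,"kt":9,"mud":59,"p":92}},"dju":47,"iw":9,"j":{"a":[76,91],"h":{"n":19,"rwq":59},"tdv":34},"r":{"a":{"jqx":85,"m":50,"mz":55,"xax":55},"m":{"ddo":18,"gs":9,"h":41,"x":3}}}
After op 10 (add /j/h/okv 95): {"c":{"aos":{"c":30,"czc":77,"ri":20,"ye":87},"o":88,"tf":{"mn":6,"n":64,"wuc":39},"y":{"ahu":18,"kt":9,"mud":59,"p":92}},"dju":47,"iw":9,"j":{"a":[76,91],"h":{"n":19,"okv":95,"rwq":59},"tdv":34},"r":{"a":{"jqx":85,"m":50,"mz":55,"xax":55},"m":{"ddo":18,"gs":9,"h":41,"x":3}}}
After op 11 (remove /c/y/ahu): {"c":{"aos":{"c":30,"czc":77,"ri":20,"ye":87},"o":88,"tf":{"mn":6,"n":64,"wuc":39},"y":{"kt":9,"mud":59,"p":92}},"dju":47,"iw":9,"j":{"a":[76,91],"h":{"n":19,"okv":95,"rwq":59},"tdv":34},"r":{"a":{"jqx":85,"m":50,"mz":55,"xax":55},"m":{"ddo":18,"gs":9,"h":41,"x":3}}}
After op 12 (add /r/dpj 95): {"c":{"aos":{"c":30,"czc":77,"ri":20,"ye":87},"o":88,"tf":{"mn":6,"n":64,"wuc":39},"y":{"kt":9,"mud":59,"p":92}},"dju":47,"iw":9,"j":{"a":[76,91],"h":{"n":19,"okv":95,"rwq":59},"tdv":34},"r":{"a":{"jqx":85,"m":50,"mz":55,"xax":55},"dpj":95,"m":{"ddo":18,"gs":9,"h":41,"x":3}}}
After op 13 (replace /c/aos/ye 86): {"c":{"aos":{"c":30,"czc":77,"ri":20,"ye":86},"o":88,"tf":{"mn":6,"n":64,"wuc":39},"y":{"kt":9,"mud":59,"p":92}},"dju":47,"iw":9,"j":{"a":[76,91],"h":{"n":19,"okv":95,"rwq":59},"tdv":34},"r":{"a":{"jqx":85,"m":50,"mz":55,"xax":55},"dpj":95,"m":{"ddo":18,"gs":9,"h":41,"x":3}}}
After op 14 (replace /c/tf/wuc 9): {"c":{"aos":{"c":30,"czc":77,"ri":20,"ye":86},"o":88,"tf":{"mn":6,"n":64,"wuc":9},"y":{"kt":9,"mud":59,"p":92}},"dju":47,"iw":9,"j":{"a":[76,91],"h":{"n":19,"okv":95,"rwq":59},"tdv":34},"r":{"a":{"jqx":85,"m":50,"mz":55,"xax":55},"dpj":95,"m":{"ddo":18,"gs":9,"h":41,"x":3}}}
After op 15 (remove /r/m/ddo): {"c":{"aos":{"c":30,"czc":77,"ri":20,"ye":86},"o":88,"tf":{"mn":6,"n":64,"wuc":9},"y":{"kt":9,"mud":59,"p":92}},"dju":47,"iw":9,"j":{"a":[76,91],"h":{"n":19,"okv":95,"rwq":59},"tdv":34},"r":{"a":{"jqx":85,"m":50,"mz":55,"xax":55},"dpj":95,"m":{"gs":9,"h":41,"x":3}}}
Value at /j/h/n: 19

Answer: 19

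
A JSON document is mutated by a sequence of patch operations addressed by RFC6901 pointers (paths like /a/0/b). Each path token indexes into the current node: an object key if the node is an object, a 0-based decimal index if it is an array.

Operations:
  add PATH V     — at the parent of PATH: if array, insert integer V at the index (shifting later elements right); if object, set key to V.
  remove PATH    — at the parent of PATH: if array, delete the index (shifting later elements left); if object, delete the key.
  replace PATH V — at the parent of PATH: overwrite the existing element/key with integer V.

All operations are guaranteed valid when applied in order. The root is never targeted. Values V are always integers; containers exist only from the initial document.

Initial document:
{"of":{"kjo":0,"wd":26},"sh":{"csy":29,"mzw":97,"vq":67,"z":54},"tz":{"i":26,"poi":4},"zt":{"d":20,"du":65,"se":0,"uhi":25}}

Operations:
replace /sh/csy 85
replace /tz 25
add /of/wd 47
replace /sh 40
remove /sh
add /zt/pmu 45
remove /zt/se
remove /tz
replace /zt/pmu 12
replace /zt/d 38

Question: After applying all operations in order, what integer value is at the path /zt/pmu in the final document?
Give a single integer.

Answer: 12

Derivation:
After op 1 (replace /sh/csy 85): {"of":{"kjo":0,"wd":26},"sh":{"csy":85,"mzw":97,"vq":67,"z":54},"tz":{"i":26,"poi":4},"zt":{"d":20,"du":65,"se":0,"uhi":25}}
After op 2 (replace /tz 25): {"of":{"kjo":0,"wd":26},"sh":{"csy":85,"mzw":97,"vq":67,"z":54},"tz":25,"zt":{"d":20,"du":65,"se":0,"uhi":25}}
After op 3 (add /of/wd 47): {"of":{"kjo":0,"wd":47},"sh":{"csy":85,"mzw":97,"vq":67,"z":54},"tz":25,"zt":{"d":20,"du":65,"se":0,"uhi":25}}
After op 4 (replace /sh 40): {"of":{"kjo":0,"wd":47},"sh":40,"tz":25,"zt":{"d":20,"du":65,"se":0,"uhi":25}}
After op 5 (remove /sh): {"of":{"kjo":0,"wd":47},"tz":25,"zt":{"d":20,"du":65,"se":0,"uhi":25}}
After op 6 (add /zt/pmu 45): {"of":{"kjo":0,"wd":47},"tz":25,"zt":{"d":20,"du":65,"pmu":45,"se":0,"uhi":25}}
After op 7 (remove /zt/se): {"of":{"kjo":0,"wd":47},"tz":25,"zt":{"d":20,"du":65,"pmu":45,"uhi":25}}
After op 8 (remove /tz): {"of":{"kjo":0,"wd":47},"zt":{"d":20,"du":65,"pmu":45,"uhi":25}}
After op 9 (replace /zt/pmu 12): {"of":{"kjo":0,"wd":47},"zt":{"d":20,"du":65,"pmu":12,"uhi":25}}
After op 10 (replace /zt/d 38): {"of":{"kjo":0,"wd":47},"zt":{"d":38,"du":65,"pmu":12,"uhi":25}}
Value at /zt/pmu: 12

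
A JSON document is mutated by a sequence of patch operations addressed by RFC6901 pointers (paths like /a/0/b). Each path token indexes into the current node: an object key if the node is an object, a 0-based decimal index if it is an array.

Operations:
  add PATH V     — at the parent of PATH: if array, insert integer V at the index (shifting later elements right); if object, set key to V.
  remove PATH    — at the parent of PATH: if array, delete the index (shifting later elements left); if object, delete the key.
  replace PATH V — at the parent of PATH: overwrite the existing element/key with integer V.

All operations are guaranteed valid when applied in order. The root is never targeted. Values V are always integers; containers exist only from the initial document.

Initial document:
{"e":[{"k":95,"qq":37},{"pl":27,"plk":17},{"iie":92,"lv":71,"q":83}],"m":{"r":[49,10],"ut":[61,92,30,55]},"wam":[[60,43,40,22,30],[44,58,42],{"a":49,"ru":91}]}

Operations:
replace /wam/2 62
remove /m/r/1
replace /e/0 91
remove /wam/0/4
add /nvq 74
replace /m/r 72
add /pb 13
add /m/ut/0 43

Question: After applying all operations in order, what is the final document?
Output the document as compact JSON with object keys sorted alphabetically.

Answer: {"e":[91,{"pl":27,"plk":17},{"iie":92,"lv":71,"q":83}],"m":{"r":72,"ut":[43,61,92,30,55]},"nvq":74,"pb":13,"wam":[[60,43,40,22],[44,58,42],62]}

Derivation:
After op 1 (replace /wam/2 62): {"e":[{"k":95,"qq":37},{"pl":27,"plk":17},{"iie":92,"lv":71,"q":83}],"m":{"r":[49,10],"ut":[61,92,30,55]},"wam":[[60,43,40,22,30],[44,58,42],62]}
After op 2 (remove /m/r/1): {"e":[{"k":95,"qq":37},{"pl":27,"plk":17},{"iie":92,"lv":71,"q":83}],"m":{"r":[49],"ut":[61,92,30,55]},"wam":[[60,43,40,22,30],[44,58,42],62]}
After op 3 (replace /e/0 91): {"e":[91,{"pl":27,"plk":17},{"iie":92,"lv":71,"q":83}],"m":{"r":[49],"ut":[61,92,30,55]},"wam":[[60,43,40,22,30],[44,58,42],62]}
After op 4 (remove /wam/0/4): {"e":[91,{"pl":27,"plk":17},{"iie":92,"lv":71,"q":83}],"m":{"r":[49],"ut":[61,92,30,55]},"wam":[[60,43,40,22],[44,58,42],62]}
After op 5 (add /nvq 74): {"e":[91,{"pl":27,"plk":17},{"iie":92,"lv":71,"q":83}],"m":{"r":[49],"ut":[61,92,30,55]},"nvq":74,"wam":[[60,43,40,22],[44,58,42],62]}
After op 6 (replace /m/r 72): {"e":[91,{"pl":27,"plk":17},{"iie":92,"lv":71,"q":83}],"m":{"r":72,"ut":[61,92,30,55]},"nvq":74,"wam":[[60,43,40,22],[44,58,42],62]}
After op 7 (add /pb 13): {"e":[91,{"pl":27,"plk":17},{"iie":92,"lv":71,"q":83}],"m":{"r":72,"ut":[61,92,30,55]},"nvq":74,"pb":13,"wam":[[60,43,40,22],[44,58,42],62]}
After op 8 (add /m/ut/0 43): {"e":[91,{"pl":27,"plk":17},{"iie":92,"lv":71,"q":83}],"m":{"r":72,"ut":[43,61,92,30,55]},"nvq":74,"pb":13,"wam":[[60,43,40,22],[44,58,42],62]}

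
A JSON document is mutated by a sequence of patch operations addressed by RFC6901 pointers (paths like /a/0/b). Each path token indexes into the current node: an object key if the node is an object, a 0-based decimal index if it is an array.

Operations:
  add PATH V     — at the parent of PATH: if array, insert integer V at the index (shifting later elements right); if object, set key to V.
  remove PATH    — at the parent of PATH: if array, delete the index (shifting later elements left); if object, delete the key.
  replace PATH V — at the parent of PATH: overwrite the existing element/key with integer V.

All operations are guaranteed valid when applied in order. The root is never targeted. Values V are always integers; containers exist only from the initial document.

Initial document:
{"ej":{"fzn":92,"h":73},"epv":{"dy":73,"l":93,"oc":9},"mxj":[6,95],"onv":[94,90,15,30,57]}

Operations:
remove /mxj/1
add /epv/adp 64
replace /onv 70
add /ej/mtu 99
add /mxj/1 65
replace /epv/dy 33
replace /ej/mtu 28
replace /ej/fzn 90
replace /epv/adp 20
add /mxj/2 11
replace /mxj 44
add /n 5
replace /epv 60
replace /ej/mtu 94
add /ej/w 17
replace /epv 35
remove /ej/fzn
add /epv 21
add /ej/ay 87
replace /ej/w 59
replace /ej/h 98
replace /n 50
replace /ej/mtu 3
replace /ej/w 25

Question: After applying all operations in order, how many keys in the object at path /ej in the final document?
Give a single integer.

After op 1 (remove /mxj/1): {"ej":{"fzn":92,"h":73},"epv":{"dy":73,"l":93,"oc":9},"mxj":[6],"onv":[94,90,15,30,57]}
After op 2 (add /epv/adp 64): {"ej":{"fzn":92,"h":73},"epv":{"adp":64,"dy":73,"l":93,"oc":9},"mxj":[6],"onv":[94,90,15,30,57]}
After op 3 (replace /onv 70): {"ej":{"fzn":92,"h":73},"epv":{"adp":64,"dy":73,"l":93,"oc":9},"mxj":[6],"onv":70}
After op 4 (add /ej/mtu 99): {"ej":{"fzn":92,"h":73,"mtu":99},"epv":{"adp":64,"dy":73,"l":93,"oc":9},"mxj":[6],"onv":70}
After op 5 (add /mxj/1 65): {"ej":{"fzn":92,"h":73,"mtu":99},"epv":{"adp":64,"dy":73,"l":93,"oc":9},"mxj":[6,65],"onv":70}
After op 6 (replace /epv/dy 33): {"ej":{"fzn":92,"h":73,"mtu":99},"epv":{"adp":64,"dy":33,"l":93,"oc":9},"mxj":[6,65],"onv":70}
After op 7 (replace /ej/mtu 28): {"ej":{"fzn":92,"h":73,"mtu":28},"epv":{"adp":64,"dy":33,"l":93,"oc":9},"mxj":[6,65],"onv":70}
After op 8 (replace /ej/fzn 90): {"ej":{"fzn":90,"h":73,"mtu":28},"epv":{"adp":64,"dy":33,"l":93,"oc":9},"mxj":[6,65],"onv":70}
After op 9 (replace /epv/adp 20): {"ej":{"fzn":90,"h":73,"mtu":28},"epv":{"adp":20,"dy":33,"l":93,"oc":9},"mxj":[6,65],"onv":70}
After op 10 (add /mxj/2 11): {"ej":{"fzn":90,"h":73,"mtu":28},"epv":{"adp":20,"dy":33,"l":93,"oc":9},"mxj":[6,65,11],"onv":70}
After op 11 (replace /mxj 44): {"ej":{"fzn":90,"h":73,"mtu":28},"epv":{"adp":20,"dy":33,"l":93,"oc":9},"mxj":44,"onv":70}
After op 12 (add /n 5): {"ej":{"fzn":90,"h":73,"mtu":28},"epv":{"adp":20,"dy":33,"l":93,"oc":9},"mxj":44,"n":5,"onv":70}
After op 13 (replace /epv 60): {"ej":{"fzn":90,"h":73,"mtu":28},"epv":60,"mxj":44,"n":5,"onv":70}
After op 14 (replace /ej/mtu 94): {"ej":{"fzn":90,"h":73,"mtu":94},"epv":60,"mxj":44,"n":5,"onv":70}
After op 15 (add /ej/w 17): {"ej":{"fzn":90,"h":73,"mtu":94,"w":17},"epv":60,"mxj":44,"n":5,"onv":70}
After op 16 (replace /epv 35): {"ej":{"fzn":90,"h":73,"mtu":94,"w":17},"epv":35,"mxj":44,"n":5,"onv":70}
After op 17 (remove /ej/fzn): {"ej":{"h":73,"mtu":94,"w":17},"epv":35,"mxj":44,"n":5,"onv":70}
After op 18 (add /epv 21): {"ej":{"h":73,"mtu":94,"w":17},"epv":21,"mxj":44,"n":5,"onv":70}
After op 19 (add /ej/ay 87): {"ej":{"ay":87,"h":73,"mtu":94,"w":17},"epv":21,"mxj":44,"n":5,"onv":70}
After op 20 (replace /ej/w 59): {"ej":{"ay":87,"h":73,"mtu":94,"w":59},"epv":21,"mxj":44,"n":5,"onv":70}
After op 21 (replace /ej/h 98): {"ej":{"ay":87,"h":98,"mtu":94,"w":59},"epv":21,"mxj":44,"n":5,"onv":70}
After op 22 (replace /n 50): {"ej":{"ay":87,"h":98,"mtu":94,"w":59},"epv":21,"mxj":44,"n":50,"onv":70}
After op 23 (replace /ej/mtu 3): {"ej":{"ay":87,"h":98,"mtu":3,"w":59},"epv":21,"mxj":44,"n":50,"onv":70}
After op 24 (replace /ej/w 25): {"ej":{"ay":87,"h":98,"mtu":3,"w":25},"epv":21,"mxj":44,"n":50,"onv":70}
Size at path /ej: 4

Answer: 4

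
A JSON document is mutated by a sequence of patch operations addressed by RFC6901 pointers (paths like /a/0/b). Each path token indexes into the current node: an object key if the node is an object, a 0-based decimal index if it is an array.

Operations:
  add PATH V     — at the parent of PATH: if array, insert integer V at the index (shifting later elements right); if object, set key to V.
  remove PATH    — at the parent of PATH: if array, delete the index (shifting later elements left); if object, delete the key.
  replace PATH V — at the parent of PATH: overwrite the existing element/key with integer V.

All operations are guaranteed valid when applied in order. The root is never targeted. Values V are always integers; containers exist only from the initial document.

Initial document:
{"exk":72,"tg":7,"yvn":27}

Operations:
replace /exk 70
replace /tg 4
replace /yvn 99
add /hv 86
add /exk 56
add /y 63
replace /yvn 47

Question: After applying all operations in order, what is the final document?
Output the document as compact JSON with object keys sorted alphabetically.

After op 1 (replace /exk 70): {"exk":70,"tg":7,"yvn":27}
After op 2 (replace /tg 4): {"exk":70,"tg":4,"yvn":27}
After op 3 (replace /yvn 99): {"exk":70,"tg":4,"yvn":99}
After op 4 (add /hv 86): {"exk":70,"hv":86,"tg":4,"yvn":99}
After op 5 (add /exk 56): {"exk":56,"hv":86,"tg":4,"yvn":99}
After op 6 (add /y 63): {"exk":56,"hv":86,"tg":4,"y":63,"yvn":99}
After op 7 (replace /yvn 47): {"exk":56,"hv":86,"tg":4,"y":63,"yvn":47}

Answer: {"exk":56,"hv":86,"tg":4,"y":63,"yvn":47}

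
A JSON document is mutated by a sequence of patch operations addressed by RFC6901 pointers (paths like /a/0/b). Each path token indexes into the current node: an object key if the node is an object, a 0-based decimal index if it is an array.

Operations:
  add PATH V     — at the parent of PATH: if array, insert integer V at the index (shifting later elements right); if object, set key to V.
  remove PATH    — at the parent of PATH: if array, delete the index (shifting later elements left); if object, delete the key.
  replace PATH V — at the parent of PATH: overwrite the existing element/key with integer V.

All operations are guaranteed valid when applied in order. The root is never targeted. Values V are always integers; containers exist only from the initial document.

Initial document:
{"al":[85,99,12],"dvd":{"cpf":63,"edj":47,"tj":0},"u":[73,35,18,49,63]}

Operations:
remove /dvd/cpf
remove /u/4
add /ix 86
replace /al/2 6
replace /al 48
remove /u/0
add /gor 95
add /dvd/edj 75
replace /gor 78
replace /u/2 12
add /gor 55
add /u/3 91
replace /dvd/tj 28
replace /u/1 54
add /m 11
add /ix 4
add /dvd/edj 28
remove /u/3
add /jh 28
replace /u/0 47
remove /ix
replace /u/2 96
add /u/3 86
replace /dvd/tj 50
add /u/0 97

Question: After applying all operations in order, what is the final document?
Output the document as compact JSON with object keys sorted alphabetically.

Answer: {"al":48,"dvd":{"edj":28,"tj":50},"gor":55,"jh":28,"m":11,"u":[97,47,54,96,86]}

Derivation:
After op 1 (remove /dvd/cpf): {"al":[85,99,12],"dvd":{"edj":47,"tj":0},"u":[73,35,18,49,63]}
After op 2 (remove /u/4): {"al":[85,99,12],"dvd":{"edj":47,"tj":0},"u":[73,35,18,49]}
After op 3 (add /ix 86): {"al":[85,99,12],"dvd":{"edj":47,"tj":0},"ix":86,"u":[73,35,18,49]}
After op 4 (replace /al/2 6): {"al":[85,99,6],"dvd":{"edj":47,"tj":0},"ix":86,"u":[73,35,18,49]}
After op 5 (replace /al 48): {"al":48,"dvd":{"edj":47,"tj":0},"ix":86,"u":[73,35,18,49]}
After op 6 (remove /u/0): {"al":48,"dvd":{"edj":47,"tj":0},"ix":86,"u":[35,18,49]}
After op 7 (add /gor 95): {"al":48,"dvd":{"edj":47,"tj":0},"gor":95,"ix":86,"u":[35,18,49]}
After op 8 (add /dvd/edj 75): {"al":48,"dvd":{"edj":75,"tj":0},"gor":95,"ix":86,"u":[35,18,49]}
After op 9 (replace /gor 78): {"al":48,"dvd":{"edj":75,"tj":0},"gor":78,"ix":86,"u":[35,18,49]}
After op 10 (replace /u/2 12): {"al":48,"dvd":{"edj":75,"tj":0},"gor":78,"ix":86,"u":[35,18,12]}
After op 11 (add /gor 55): {"al":48,"dvd":{"edj":75,"tj":0},"gor":55,"ix":86,"u":[35,18,12]}
After op 12 (add /u/3 91): {"al":48,"dvd":{"edj":75,"tj":0},"gor":55,"ix":86,"u":[35,18,12,91]}
After op 13 (replace /dvd/tj 28): {"al":48,"dvd":{"edj":75,"tj":28},"gor":55,"ix":86,"u":[35,18,12,91]}
After op 14 (replace /u/1 54): {"al":48,"dvd":{"edj":75,"tj":28},"gor":55,"ix":86,"u":[35,54,12,91]}
After op 15 (add /m 11): {"al":48,"dvd":{"edj":75,"tj":28},"gor":55,"ix":86,"m":11,"u":[35,54,12,91]}
After op 16 (add /ix 4): {"al":48,"dvd":{"edj":75,"tj":28},"gor":55,"ix":4,"m":11,"u":[35,54,12,91]}
After op 17 (add /dvd/edj 28): {"al":48,"dvd":{"edj":28,"tj":28},"gor":55,"ix":4,"m":11,"u":[35,54,12,91]}
After op 18 (remove /u/3): {"al":48,"dvd":{"edj":28,"tj":28},"gor":55,"ix":4,"m":11,"u":[35,54,12]}
After op 19 (add /jh 28): {"al":48,"dvd":{"edj":28,"tj":28},"gor":55,"ix":4,"jh":28,"m":11,"u":[35,54,12]}
After op 20 (replace /u/0 47): {"al":48,"dvd":{"edj":28,"tj":28},"gor":55,"ix":4,"jh":28,"m":11,"u":[47,54,12]}
After op 21 (remove /ix): {"al":48,"dvd":{"edj":28,"tj":28},"gor":55,"jh":28,"m":11,"u":[47,54,12]}
After op 22 (replace /u/2 96): {"al":48,"dvd":{"edj":28,"tj":28},"gor":55,"jh":28,"m":11,"u":[47,54,96]}
After op 23 (add /u/3 86): {"al":48,"dvd":{"edj":28,"tj":28},"gor":55,"jh":28,"m":11,"u":[47,54,96,86]}
After op 24 (replace /dvd/tj 50): {"al":48,"dvd":{"edj":28,"tj":50},"gor":55,"jh":28,"m":11,"u":[47,54,96,86]}
After op 25 (add /u/0 97): {"al":48,"dvd":{"edj":28,"tj":50},"gor":55,"jh":28,"m":11,"u":[97,47,54,96,86]}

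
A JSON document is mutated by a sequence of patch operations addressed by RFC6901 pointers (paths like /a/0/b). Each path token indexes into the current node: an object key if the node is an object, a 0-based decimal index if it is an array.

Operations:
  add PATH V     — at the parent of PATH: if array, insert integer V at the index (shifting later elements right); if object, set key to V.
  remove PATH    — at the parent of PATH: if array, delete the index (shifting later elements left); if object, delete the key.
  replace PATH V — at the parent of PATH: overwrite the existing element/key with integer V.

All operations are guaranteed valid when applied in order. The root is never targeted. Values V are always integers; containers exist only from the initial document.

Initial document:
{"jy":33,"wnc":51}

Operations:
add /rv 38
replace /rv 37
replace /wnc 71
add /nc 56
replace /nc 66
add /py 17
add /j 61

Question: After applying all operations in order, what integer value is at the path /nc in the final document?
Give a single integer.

After op 1 (add /rv 38): {"jy":33,"rv":38,"wnc":51}
After op 2 (replace /rv 37): {"jy":33,"rv":37,"wnc":51}
After op 3 (replace /wnc 71): {"jy":33,"rv":37,"wnc":71}
After op 4 (add /nc 56): {"jy":33,"nc":56,"rv":37,"wnc":71}
After op 5 (replace /nc 66): {"jy":33,"nc":66,"rv":37,"wnc":71}
After op 6 (add /py 17): {"jy":33,"nc":66,"py":17,"rv":37,"wnc":71}
After op 7 (add /j 61): {"j":61,"jy":33,"nc":66,"py":17,"rv":37,"wnc":71}
Value at /nc: 66

Answer: 66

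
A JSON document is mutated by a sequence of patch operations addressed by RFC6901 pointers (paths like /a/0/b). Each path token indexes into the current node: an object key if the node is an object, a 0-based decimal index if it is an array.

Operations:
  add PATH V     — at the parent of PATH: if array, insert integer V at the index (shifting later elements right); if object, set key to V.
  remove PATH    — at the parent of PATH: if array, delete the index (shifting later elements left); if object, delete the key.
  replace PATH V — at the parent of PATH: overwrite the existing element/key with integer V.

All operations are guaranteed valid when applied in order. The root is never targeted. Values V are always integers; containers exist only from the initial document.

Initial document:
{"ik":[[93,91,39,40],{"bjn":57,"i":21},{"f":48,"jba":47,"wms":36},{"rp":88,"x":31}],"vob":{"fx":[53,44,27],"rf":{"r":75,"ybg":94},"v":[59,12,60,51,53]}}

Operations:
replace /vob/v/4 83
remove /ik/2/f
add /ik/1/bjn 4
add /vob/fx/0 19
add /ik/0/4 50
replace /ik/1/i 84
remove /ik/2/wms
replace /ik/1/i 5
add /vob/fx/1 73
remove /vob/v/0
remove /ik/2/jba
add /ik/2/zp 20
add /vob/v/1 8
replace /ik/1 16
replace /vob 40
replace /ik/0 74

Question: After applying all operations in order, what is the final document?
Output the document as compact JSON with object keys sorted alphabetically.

Answer: {"ik":[74,16,{"zp":20},{"rp":88,"x":31}],"vob":40}

Derivation:
After op 1 (replace /vob/v/4 83): {"ik":[[93,91,39,40],{"bjn":57,"i":21},{"f":48,"jba":47,"wms":36},{"rp":88,"x":31}],"vob":{"fx":[53,44,27],"rf":{"r":75,"ybg":94},"v":[59,12,60,51,83]}}
After op 2 (remove /ik/2/f): {"ik":[[93,91,39,40],{"bjn":57,"i":21},{"jba":47,"wms":36},{"rp":88,"x":31}],"vob":{"fx":[53,44,27],"rf":{"r":75,"ybg":94},"v":[59,12,60,51,83]}}
After op 3 (add /ik/1/bjn 4): {"ik":[[93,91,39,40],{"bjn":4,"i":21},{"jba":47,"wms":36},{"rp":88,"x":31}],"vob":{"fx":[53,44,27],"rf":{"r":75,"ybg":94},"v":[59,12,60,51,83]}}
After op 4 (add /vob/fx/0 19): {"ik":[[93,91,39,40],{"bjn":4,"i":21},{"jba":47,"wms":36},{"rp":88,"x":31}],"vob":{"fx":[19,53,44,27],"rf":{"r":75,"ybg":94},"v":[59,12,60,51,83]}}
After op 5 (add /ik/0/4 50): {"ik":[[93,91,39,40,50],{"bjn":4,"i":21},{"jba":47,"wms":36},{"rp":88,"x":31}],"vob":{"fx":[19,53,44,27],"rf":{"r":75,"ybg":94},"v":[59,12,60,51,83]}}
After op 6 (replace /ik/1/i 84): {"ik":[[93,91,39,40,50],{"bjn":4,"i":84},{"jba":47,"wms":36},{"rp":88,"x":31}],"vob":{"fx":[19,53,44,27],"rf":{"r":75,"ybg":94},"v":[59,12,60,51,83]}}
After op 7 (remove /ik/2/wms): {"ik":[[93,91,39,40,50],{"bjn":4,"i":84},{"jba":47},{"rp":88,"x":31}],"vob":{"fx":[19,53,44,27],"rf":{"r":75,"ybg":94},"v":[59,12,60,51,83]}}
After op 8 (replace /ik/1/i 5): {"ik":[[93,91,39,40,50],{"bjn":4,"i":5},{"jba":47},{"rp":88,"x":31}],"vob":{"fx":[19,53,44,27],"rf":{"r":75,"ybg":94},"v":[59,12,60,51,83]}}
After op 9 (add /vob/fx/1 73): {"ik":[[93,91,39,40,50],{"bjn":4,"i":5},{"jba":47},{"rp":88,"x":31}],"vob":{"fx":[19,73,53,44,27],"rf":{"r":75,"ybg":94},"v":[59,12,60,51,83]}}
After op 10 (remove /vob/v/0): {"ik":[[93,91,39,40,50],{"bjn":4,"i":5},{"jba":47},{"rp":88,"x":31}],"vob":{"fx":[19,73,53,44,27],"rf":{"r":75,"ybg":94},"v":[12,60,51,83]}}
After op 11 (remove /ik/2/jba): {"ik":[[93,91,39,40,50],{"bjn":4,"i":5},{},{"rp":88,"x":31}],"vob":{"fx":[19,73,53,44,27],"rf":{"r":75,"ybg":94},"v":[12,60,51,83]}}
After op 12 (add /ik/2/zp 20): {"ik":[[93,91,39,40,50],{"bjn":4,"i":5},{"zp":20},{"rp":88,"x":31}],"vob":{"fx":[19,73,53,44,27],"rf":{"r":75,"ybg":94},"v":[12,60,51,83]}}
After op 13 (add /vob/v/1 8): {"ik":[[93,91,39,40,50],{"bjn":4,"i":5},{"zp":20},{"rp":88,"x":31}],"vob":{"fx":[19,73,53,44,27],"rf":{"r":75,"ybg":94},"v":[12,8,60,51,83]}}
After op 14 (replace /ik/1 16): {"ik":[[93,91,39,40,50],16,{"zp":20},{"rp":88,"x":31}],"vob":{"fx":[19,73,53,44,27],"rf":{"r":75,"ybg":94},"v":[12,8,60,51,83]}}
After op 15 (replace /vob 40): {"ik":[[93,91,39,40,50],16,{"zp":20},{"rp":88,"x":31}],"vob":40}
After op 16 (replace /ik/0 74): {"ik":[74,16,{"zp":20},{"rp":88,"x":31}],"vob":40}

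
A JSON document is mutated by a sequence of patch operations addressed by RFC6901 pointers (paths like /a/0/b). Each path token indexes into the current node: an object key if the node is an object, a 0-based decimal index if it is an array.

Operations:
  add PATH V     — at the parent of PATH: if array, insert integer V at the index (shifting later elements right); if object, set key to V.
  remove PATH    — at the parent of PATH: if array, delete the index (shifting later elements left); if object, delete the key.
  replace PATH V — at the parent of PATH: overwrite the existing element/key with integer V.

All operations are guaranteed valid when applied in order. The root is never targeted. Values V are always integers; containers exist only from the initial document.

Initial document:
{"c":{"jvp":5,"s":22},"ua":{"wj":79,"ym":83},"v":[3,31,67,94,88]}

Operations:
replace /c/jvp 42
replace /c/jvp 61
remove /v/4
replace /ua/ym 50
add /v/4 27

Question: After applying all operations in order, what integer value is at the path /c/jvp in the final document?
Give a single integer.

Answer: 61

Derivation:
After op 1 (replace /c/jvp 42): {"c":{"jvp":42,"s":22},"ua":{"wj":79,"ym":83},"v":[3,31,67,94,88]}
After op 2 (replace /c/jvp 61): {"c":{"jvp":61,"s":22},"ua":{"wj":79,"ym":83},"v":[3,31,67,94,88]}
After op 3 (remove /v/4): {"c":{"jvp":61,"s":22},"ua":{"wj":79,"ym":83},"v":[3,31,67,94]}
After op 4 (replace /ua/ym 50): {"c":{"jvp":61,"s":22},"ua":{"wj":79,"ym":50},"v":[3,31,67,94]}
After op 5 (add /v/4 27): {"c":{"jvp":61,"s":22},"ua":{"wj":79,"ym":50},"v":[3,31,67,94,27]}
Value at /c/jvp: 61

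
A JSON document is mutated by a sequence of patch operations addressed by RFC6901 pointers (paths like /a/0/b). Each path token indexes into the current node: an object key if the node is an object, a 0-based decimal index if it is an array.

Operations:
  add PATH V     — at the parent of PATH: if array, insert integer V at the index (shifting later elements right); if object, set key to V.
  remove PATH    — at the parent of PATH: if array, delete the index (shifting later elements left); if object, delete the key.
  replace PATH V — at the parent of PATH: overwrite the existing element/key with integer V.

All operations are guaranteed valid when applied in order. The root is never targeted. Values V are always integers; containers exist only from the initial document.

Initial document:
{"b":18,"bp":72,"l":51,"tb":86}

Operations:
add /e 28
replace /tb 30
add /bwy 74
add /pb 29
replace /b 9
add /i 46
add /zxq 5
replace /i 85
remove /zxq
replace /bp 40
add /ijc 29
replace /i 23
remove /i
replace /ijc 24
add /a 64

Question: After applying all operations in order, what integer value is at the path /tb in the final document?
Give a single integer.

Answer: 30

Derivation:
After op 1 (add /e 28): {"b":18,"bp":72,"e":28,"l":51,"tb":86}
After op 2 (replace /tb 30): {"b":18,"bp":72,"e":28,"l":51,"tb":30}
After op 3 (add /bwy 74): {"b":18,"bp":72,"bwy":74,"e":28,"l":51,"tb":30}
After op 4 (add /pb 29): {"b":18,"bp":72,"bwy":74,"e":28,"l":51,"pb":29,"tb":30}
After op 5 (replace /b 9): {"b":9,"bp":72,"bwy":74,"e":28,"l":51,"pb":29,"tb":30}
After op 6 (add /i 46): {"b":9,"bp":72,"bwy":74,"e":28,"i":46,"l":51,"pb":29,"tb":30}
After op 7 (add /zxq 5): {"b":9,"bp":72,"bwy":74,"e":28,"i":46,"l":51,"pb":29,"tb":30,"zxq":5}
After op 8 (replace /i 85): {"b":9,"bp":72,"bwy":74,"e":28,"i":85,"l":51,"pb":29,"tb":30,"zxq":5}
After op 9 (remove /zxq): {"b":9,"bp":72,"bwy":74,"e":28,"i":85,"l":51,"pb":29,"tb":30}
After op 10 (replace /bp 40): {"b":9,"bp":40,"bwy":74,"e":28,"i":85,"l":51,"pb":29,"tb":30}
After op 11 (add /ijc 29): {"b":9,"bp":40,"bwy":74,"e":28,"i":85,"ijc":29,"l":51,"pb":29,"tb":30}
After op 12 (replace /i 23): {"b":9,"bp":40,"bwy":74,"e":28,"i":23,"ijc":29,"l":51,"pb":29,"tb":30}
After op 13 (remove /i): {"b":9,"bp":40,"bwy":74,"e":28,"ijc":29,"l":51,"pb":29,"tb":30}
After op 14 (replace /ijc 24): {"b":9,"bp":40,"bwy":74,"e":28,"ijc":24,"l":51,"pb":29,"tb":30}
After op 15 (add /a 64): {"a":64,"b":9,"bp":40,"bwy":74,"e":28,"ijc":24,"l":51,"pb":29,"tb":30}
Value at /tb: 30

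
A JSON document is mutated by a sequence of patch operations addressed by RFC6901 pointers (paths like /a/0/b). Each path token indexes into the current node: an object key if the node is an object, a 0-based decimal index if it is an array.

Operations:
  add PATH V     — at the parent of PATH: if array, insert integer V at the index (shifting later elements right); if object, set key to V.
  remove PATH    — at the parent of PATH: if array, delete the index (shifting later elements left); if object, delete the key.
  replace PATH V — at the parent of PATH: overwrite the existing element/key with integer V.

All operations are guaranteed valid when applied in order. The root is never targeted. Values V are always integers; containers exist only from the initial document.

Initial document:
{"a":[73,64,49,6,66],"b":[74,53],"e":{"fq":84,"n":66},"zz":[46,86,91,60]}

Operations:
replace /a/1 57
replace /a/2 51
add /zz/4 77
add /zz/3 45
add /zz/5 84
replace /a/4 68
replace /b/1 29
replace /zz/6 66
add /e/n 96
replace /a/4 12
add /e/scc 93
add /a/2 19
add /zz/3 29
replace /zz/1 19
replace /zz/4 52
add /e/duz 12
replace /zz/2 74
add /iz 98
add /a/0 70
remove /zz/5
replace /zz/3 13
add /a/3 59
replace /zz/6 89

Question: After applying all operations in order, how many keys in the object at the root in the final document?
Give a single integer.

After op 1 (replace /a/1 57): {"a":[73,57,49,6,66],"b":[74,53],"e":{"fq":84,"n":66},"zz":[46,86,91,60]}
After op 2 (replace /a/2 51): {"a":[73,57,51,6,66],"b":[74,53],"e":{"fq":84,"n":66},"zz":[46,86,91,60]}
After op 3 (add /zz/4 77): {"a":[73,57,51,6,66],"b":[74,53],"e":{"fq":84,"n":66},"zz":[46,86,91,60,77]}
After op 4 (add /zz/3 45): {"a":[73,57,51,6,66],"b":[74,53],"e":{"fq":84,"n":66},"zz":[46,86,91,45,60,77]}
After op 5 (add /zz/5 84): {"a":[73,57,51,6,66],"b":[74,53],"e":{"fq":84,"n":66},"zz":[46,86,91,45,60,84,77]}
After op 6 (replace /a/4 68): {"a":[73,57,51,6,68],"b":[74,53],"e":{"fq":84,"n":66},"zz":[46,86,91,45,60,84,77]}
After op 7 (replace /b/1 29): {"a":[73,57,51,6,68],"b":[74,29],"e":{"fq":84,"n":66},"zz":[46,86,91,45,60,84,77]}
After op 8 (replace /zz/6 66): {"a":[73,57,51,6,68],"b":[74,29],"e":{"fq":84,"n":66},"zz":[46,86,91,45,60,84,66]}
After op 9 (add /e/n 96): {"a":[73,57,51,6,68],"b":[74,29],"e":{"fq":84,"n":96},"zz":[46,86,91,45,60,84,66]}
After op 10 (replace /a/4 12): {"a":[73,57,51,6,12],"b":[74,29],"e":{"fq":84,"n":96},"zz":[46,86,91,45,60,84,66]}
After op 11 (add /e/scc 93): {"a":[73,57,51,6,12],"b":[74,29],"e":{"fq":84,"n":96,"scc":93},"zz":[46,86,91,45,60,84,66]}
After op 12 (add /a/2 19): {"a":[73,57,19,51,6,12],"b":[74,29],"e":{"fq":84,"n":96,"scc":93},"zz":[46,86,91,45,60,84,66]}
After op 13 (add /zz/3 29): {"a":[73,57,19,51,6,12],"b":[74,29],"e":{"fq":84,"n":96,"scc":93},"zz":[46,86,91,29,45,60,84,66]}
After op 14 (replace /zz/1 19): {"a":[73,57,19,51,6,12],"b":[74,29],"e":{"fq":84,"n":96,"scc":93},"zz":[46,19,91,29,45,60,84,66]}
After op 15 (replace /zz/4 52): {"a":[73,57,19,51,6,12],"b":[74,29],"e":{"fq":84,"n":96,"scc":93},"zz":[46,19,91,29,52,60,84,66]}
After op 16 (add /e/duz 12): {"a":[73,57,19,51,6,12],"b":[74,29],"e":{"duz":12,"fq":84,"n":96,"scc":93},"zz":[46,19,91,29,52,60,84,66]}
After op 17 (replace /zz/2 74): {"a":[73,57,19,51,6,12],"b":[74,29],"e":{"duz":12,"fq":84,"n":96,"scc":93},"zz":[46,19,74,29,52,60,84,66]}
After op 18 (add /iz 98): {"a":[73,57,19,51,6,12],"b":[74,29],"e":{"duz":12,"fq":84,"n":96,"scc":93},"iz":98,"zz":[46,19,74,29,52,60,84,66]}
After op 19 (add /a/0 70): {"a":[70,73,57,19,51,6,12],"b":[74,29],"e":{"duz":12,"fq":84,"n":96,"scc":93},"iz":98,"zz":[46,19,74,29,52,60,84,66]}
After op 20 (remove /zz/5): {"a":[70,73,57,19,51,6,12],"b":[74,29],"e":{"duz":12,"fq":84,"n":96,"scc":93},"iz":98,"zz":[46,19,74,29,52,84,66]}
After op 21 (replace /zz/3 13): {"a":[70,73,57,19,51,6,12],"b":[74,29],"e":{"duz":12,"fq":84,"n":96,"scc":93},"iz":98,"zz":[46,19,74,13,52,84,66]}
After op 22 (add /a/3 59): {"a":[70,73,57,59,19,51,6,12],"b":[74,29],"e":{"duz":12,"fq":84,"n":96,"scc":93},"iz":98,"zz":[46,19,74,13,52,84,66]}
After op 23 (replace /zz/6 89): {"a":[70,73,57,59,19,51,6,12],"b":[74,29],"e":{"duz":12,"fq":84,"n":96,"scc":93},"iz":98,"zz":[46,19,74,13,52,84,89]}
Size at the root: 5

Answer: 5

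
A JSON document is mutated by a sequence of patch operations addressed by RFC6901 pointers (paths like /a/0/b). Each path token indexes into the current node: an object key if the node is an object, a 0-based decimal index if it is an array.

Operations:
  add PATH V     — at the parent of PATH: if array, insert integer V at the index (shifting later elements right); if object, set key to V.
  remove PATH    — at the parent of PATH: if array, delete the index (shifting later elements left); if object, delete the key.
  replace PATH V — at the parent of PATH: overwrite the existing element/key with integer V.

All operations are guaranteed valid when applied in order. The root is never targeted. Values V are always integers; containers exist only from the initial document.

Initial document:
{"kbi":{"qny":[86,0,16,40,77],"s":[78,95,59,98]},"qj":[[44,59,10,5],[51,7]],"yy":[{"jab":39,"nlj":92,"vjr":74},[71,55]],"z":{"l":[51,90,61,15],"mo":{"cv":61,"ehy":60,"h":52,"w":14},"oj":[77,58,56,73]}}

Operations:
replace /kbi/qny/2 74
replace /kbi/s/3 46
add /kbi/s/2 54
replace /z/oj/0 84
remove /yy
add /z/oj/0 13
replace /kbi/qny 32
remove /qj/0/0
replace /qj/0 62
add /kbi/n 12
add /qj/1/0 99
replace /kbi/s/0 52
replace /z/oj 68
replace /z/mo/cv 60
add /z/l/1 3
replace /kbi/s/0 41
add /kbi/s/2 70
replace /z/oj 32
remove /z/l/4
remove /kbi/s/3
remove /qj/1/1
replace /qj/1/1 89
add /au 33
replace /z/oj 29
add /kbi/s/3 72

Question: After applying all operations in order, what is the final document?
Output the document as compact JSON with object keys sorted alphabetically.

After op 1 (replace /kbi/qny/2 74): {"kbi":{"qny":[86,0,74,40,77],"s":[78,95,59,98]},"qj":[[44,59,10,5],[51,7]],"yy":[{"jab":39,"nlj":92,"vjr":74},[71,55]],"z":{"l":[51,90,61,15],"mo":{"cv":61,"ehy":60,"h":52,"w":14},"oj":[77,58,56,73]}}
After op 2 (replace /kbi/s/3 46): {"kbi":{"qny":[86,0,74,40,77],"s":[78,95,59,46]},"qj":[[44,59,10,5],[51,7]],"yy":[{"jab":39,"nlj":92,"vjr":74},[71,55]],"z":{"l":[51,90,61,15],"mo":{"cv":61,"ehy":60,"h":52,"w":14},"oj":[77,58,56,73]}}
After op 3 (add /kbi/s/2 54): {"kbi":{"qny":[86,0,74,40,77],"s":[78,95,54,59,46]},"qj":[[44,59,10,5],[51,7]],"yy":[{"jab":39,"nlj":92,"vjr":74},[71,55]],"z":{"l":[51,90,61,15],"mo":{"cv":61,"ehy":60,"h":52,"w":14},"oj":[77,58,56,73]}}
After op 4 (replace /z/oj/0 84): {"kbi":{"qny":[86,0,74,40,77],"s":[78,95,54,59,46]},"qj":[[44,59,10,5],[51,7]],"yy":[{"jab":39,"nlj":92,"vjr":74},[71,55]],"z":{"l":[51,90,61,15],"mo":{"cv":61,"ehy":60,"h":52,"w":14},"oj":[84,58,56,73]}}
After op 5 (remove /yy): {"kbi":{"qny":[86,0,74,40,77],"s":[78,95,54,59,46]},"qj":[[44,59,10,5],[51,7]],"z":{"l":[51,90,61,15],"mo":{"cv":61,"ehy":60,"h":52,"w":14},"oj":[84,58,56,73]}}
After op 6 (add /z/oj/0 13): {"kbi":{"qny":[86,0,74,40,77],"s":[78,95,54,59,46]},"qj":[[44,59,10,5],[51,7]],"z":{"l":[51,90,61,15],"mo":{"cv":61,"ehy":60,"h":52,"w":14},"oj":[13,84,58,56,73]}}
After op 7 (replace /kbi/qny 32): {"kbi":{"qny":32,"s":[78,95,54,59,46]},"qj":[[44,59,10,5],[51,7]],"z":{"l":[51,90,61,15],"mo":{"cv":61,"ehy":60,"h":52,"w":14},"oj":[13,84,58,56,73]}}
After op 8 (remove /qj/0/0): {"kbi":{"qny":32,"s":[78,95,54,59,46]},"qj":[[59,10,5],[51,7]],"z":{"l":[51,90,61,15],"mo":{"cv":61,"ehy":60,"h":52,"w":14},"oj":[13,84,58,56,73]}}
After op 9 (replace /qj/0 62): {"kbi":{"qny":32,"s":[78,95,54,59,46]},"qj":[62,[51,7]],"z":{"l":[51,90,61,15],"mo":{"cv":61,"ehy":60,"h":52,"w":14},"oj":[13,84,58,56,73]}}
After op 10 (add /kbi/n 12): {"kbi":{"n":12,"qny":32,"s":[78,95,54,59,46]},"qj":[62,[51,7]],"z":{"l":[51,90,61,15],"mo":{"cv":61,"ehy":60,"h":52,"w":14},"oj":[13,84,58,56,73]}}
After op 11 (add /qj/1/0 99): {"kbi":{"n":12,"qny":32,"s":[78,95,54,59,46]},"qj":[62,[99,51,7]],"z":{"l":[51,90,61,15],"mo":{"cv":61,"ehy":60,"h":52,"w":14},"oj":[13,84,58,56,73]}}
After op 12 (replace /kbi/s/0 52): {"kbi":{"n":12,"qny":32,"s":[52,95,54,59,46]},"qj":[62,[99,51,7]],"z":{"l":[51,90,61,15],"mo":{"cv":61,"ehy":60,"h":52,"w":14},"oj":[13,84,58,56,73]}}
After op 13 (replace /z/oj 68): {"kbi":{"n":12,"qny":32,"s":[52,95,54,59,46]},"qj":[62,[99,51,7]],"z":{"l":[51,90,61,15],"mo":{"cv":61,"ehy":60,"h":52,"w":14},"oj":68}}
After op 14 (replace /z/mo/cv 60): {"kbi":{"n":12,"qny":32,"s":[52,95,54,59,46]},"qj":[62,[99,51,7]],"z":{"l":[51,90,61,15],"mo":{"cv":60,"ehy":60,"h":52,"w":14},"oj":68}}
After op 15 (add /z/l/1 3): {"kbi":{"n":12,"qny":32,"s":[52,95,54,59,46]},"qj":[62,[99,51,7]],"z":{"l":[51,3,90,61,15],"mo":{"cv":60,"ehy":60,"h":52,"w":14},"oj":68}}
After op 16 (replace /kbi/s/0 41): {"kbi":{"n":12,"qny":32,"s":[41,95,54,59,46]},"qj":[62,[99,51,7]],"z":{"l":[51,3,90,61,15],"mo":{"cv":60,"ehy":60,"h":52,"w":14},"oj":68}}
After op 17 (add /kbi/s/2 70): {"kbi":{"n":12,"qny":32,"s":[41,95,70,54,59,46]},"qj":[62,[99,51,7]],"z":{"l":[51,3,90,61,15],"mo":{"cv":60,"ehy":60,"h":52,"w":14},"oj":68}}
After op 18 (replace /z/oj 32): {"kbi":{"n":12,"qny":32,"s":[41,95,70,54,59,46]},"qj":[62,[99,51,7]],"z":{"l":[51,3,90,61,15],"mo":{"cv":60,"ehy":60,"h":52,"w":14},"oj":32}}
After op 19 (remove /z/l/4): {"kbi":{"n":12,"qny":32,"s":[41,95,70,54,59,46]},"qj":[62,[99,51,7]],"z":{"l":[51,3,90,61],"mo":{"cv":60,"ehy":60,"h":52,"w":14},"oj":32}}
After op 20 (remove /kbi/s/3): {"kbi":{"n":12,"qny":32,"s":[41,95,70,59,46]},"qj":[62,[99,51,7]],"z":{"l":[51,3,90,61],"mo":{"cv":60,"ehy":60,"h":52,"w":14},"oj":32}}
After op 21 (remove /qj/1/1): {"kbi":{"n":12,"qny":32,"s":[41,95,70,59,46]},"qj":[62,[99,7]],"z":{"l":[51,3,90,61],"mo":{"cv":60,"ehy":60,"h":52,"w":14},"oj":32}}
After op 22 (replace /qj/1/1 89): {"kbi":{"n":12,"qny":32,"s":[41,95,70,59,46]},"qj":[62,[99,89]],"z":{"l":[51,3,90,61],"mo":{"cv":60,"ehy":60,"h":52,"w":14},"oj":32}}
After op 23 (add /au 33): {"au":33,"kbi":{"n":12,"qny":32,"s":[41,95,70,59,46]},"qj":[62,[99,89]],"z":{"l":[51,3,90,61],"mo":{"cv":60,"ehy":60,"h":52,"w":14},"oj":32}}
After op 24 (replace /z/oj 29): {"au":33,"kbi":{"n":12,"qny":32,"s":[41,95,70,59,46]},"qj":[62,[99,89]],"z":{"l":[51,3,90,61],"mo":{"cv":60,"ehy":60,"h":52,"w":14},"oj":29}}
After op 25 (add /kbi/s/3 72): {"au":33,"kbi":{"n":12,"qny":32,"s":[41,95,70,72,59,46]},"qj":[62,[99,89]],"z":{"l":[51,3,90,61],"mo":{"cv":60,"ehy":60,"h":52,"w":14},"oj":29}}

Answer: {"au":33,"kbi":{"n":12,"qny":32,"s":[41,95,70,72,59,46]},"qj":[62,[99,89]],"z":{"l":[51,3,90,61],"mo":{"cv":60,"ehy":60,"h":52,"w":14},"oj":29}}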